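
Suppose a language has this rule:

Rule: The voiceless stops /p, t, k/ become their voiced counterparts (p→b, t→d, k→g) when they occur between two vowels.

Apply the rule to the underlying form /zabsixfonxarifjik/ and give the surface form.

No segment of /zabsixfonxarifjik/ meets the structural description of the rule, so the form surfaces unchanged.

zabsixfonxarifjik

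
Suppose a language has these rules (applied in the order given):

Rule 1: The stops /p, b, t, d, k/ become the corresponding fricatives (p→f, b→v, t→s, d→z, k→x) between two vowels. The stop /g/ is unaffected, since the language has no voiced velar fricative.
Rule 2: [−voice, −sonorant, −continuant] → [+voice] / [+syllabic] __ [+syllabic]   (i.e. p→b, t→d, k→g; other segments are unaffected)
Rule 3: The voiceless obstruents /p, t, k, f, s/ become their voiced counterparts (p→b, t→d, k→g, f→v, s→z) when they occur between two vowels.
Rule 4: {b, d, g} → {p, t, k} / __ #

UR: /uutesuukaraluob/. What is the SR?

uuzezuuxaraluop

Rule 1 (intervocalic spirantization): /t/ is a stop between vowels /u/ and /e/, so it spirantizes to the fricative [s]. /k/ is a stop between vowels /u/ and /a/, so it spirantizes to the fricative [x]. /uutesuukaraluob/ → uusesuuxaraluob.
Rule 2 (intervocalic voicing): no segment meets the environment; /uusesuuxaraluob/ is unchanged.
Rule 3 (intervocalic voicing): /s/ is a voiceless obstruent between vowels /u/ and /e/, so it voices to [z]. /s/ is a voiceless obstruent between vowels /e/ and /u/, so it voices to [z]. /uusesuuxaraluob/ → uuzezuuxaraluob.
Rule 4 (final devoicing): /b/ is a voiced stop in word-final position, so it devoices to [p]. /uuzezuuxaraluob/ → uuzezuuxaraluop.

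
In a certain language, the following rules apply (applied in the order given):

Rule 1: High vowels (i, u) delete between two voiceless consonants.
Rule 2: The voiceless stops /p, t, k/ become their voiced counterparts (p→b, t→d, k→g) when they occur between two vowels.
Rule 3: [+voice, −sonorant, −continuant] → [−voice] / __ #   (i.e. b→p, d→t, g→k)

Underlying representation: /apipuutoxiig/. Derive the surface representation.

appuudoxiik

Rule 1 (high vowel syncope): /i/ is a high vowel flanked by voiceless consonants /p/ and /p/, so it deletes. /apipuutoxiig/ → appuutoxiig.
Rule 2 (intervocalic voicing): /t/ is a voiceless stop between vowels /u/ and /o/, so it voices to [d]. /appuutoxiig/ → appuudoxiig.
Rule 3 (final devoicing): /g/ is a voiced stop in word-final position, so it devoices to [k]. /appuudoxiig/ → appuudoxiik.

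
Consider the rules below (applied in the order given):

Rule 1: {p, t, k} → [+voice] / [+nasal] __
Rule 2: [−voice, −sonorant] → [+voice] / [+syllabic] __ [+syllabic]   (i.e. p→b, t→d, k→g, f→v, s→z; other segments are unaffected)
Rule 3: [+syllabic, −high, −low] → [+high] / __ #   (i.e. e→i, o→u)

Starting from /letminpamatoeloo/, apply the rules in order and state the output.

Rule 1 (post-nasal voicing): /p/ is a voiceless stop immediately after the nasal /n/, so it voices to [b]. /letminpamatoeloo/ → letminbamatoeloo.
Rule 2 (intervocalic voicing): /t/ is a voiceless obstruent between vowels /a/ and /o/, so it voices to [d]. /letminbamatoeloo/ → letminbamadoeloo.
Rule 3 (final vowel raising): /o/ is a mid vowel in word-final position, so it raises to [u]. /letminbamadoeloo/ → letminbamadoelou.

letminbamadoelou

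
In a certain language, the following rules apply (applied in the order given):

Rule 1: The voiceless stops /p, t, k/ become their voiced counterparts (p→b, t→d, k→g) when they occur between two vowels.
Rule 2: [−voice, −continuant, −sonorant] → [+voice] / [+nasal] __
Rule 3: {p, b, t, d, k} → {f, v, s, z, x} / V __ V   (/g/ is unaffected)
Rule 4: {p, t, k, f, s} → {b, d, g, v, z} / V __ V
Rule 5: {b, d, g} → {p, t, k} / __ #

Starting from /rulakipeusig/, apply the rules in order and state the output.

Rule 1 (intervocalic voicing): /k/ is a voiceless stop between vowels /a/ and /i/, so it voices to [g]. /p/ is a voiceless stop between vowels /i/ and /e/, so it voices to [b]. /rulakipeusig/ → rulagibeusig.
Rule 2 (post-nasal voicing): no segment meets the environment; /rulagibeusig/ is unchanged.
Rule 3 (intervocalic spirantization): /b/ is a stop between vowels /i/ and /e/, so it spirantizes to the fricative [v]. /rulagibeusig/ → rulagiveusig.
Rule 4 (intervocalic voicing): /s/ is a voiceless obstruent between vowels /u/ and /i/, so it voices to [z]. /rulagiveusig/ → rulagiveuzig.
Rule 5 (final devoicing): /g/ is a voiced stop in word-final position, so it devoices to [k]. /rulagiveuzig/ → rulagiveuzik.

rulagiveuzik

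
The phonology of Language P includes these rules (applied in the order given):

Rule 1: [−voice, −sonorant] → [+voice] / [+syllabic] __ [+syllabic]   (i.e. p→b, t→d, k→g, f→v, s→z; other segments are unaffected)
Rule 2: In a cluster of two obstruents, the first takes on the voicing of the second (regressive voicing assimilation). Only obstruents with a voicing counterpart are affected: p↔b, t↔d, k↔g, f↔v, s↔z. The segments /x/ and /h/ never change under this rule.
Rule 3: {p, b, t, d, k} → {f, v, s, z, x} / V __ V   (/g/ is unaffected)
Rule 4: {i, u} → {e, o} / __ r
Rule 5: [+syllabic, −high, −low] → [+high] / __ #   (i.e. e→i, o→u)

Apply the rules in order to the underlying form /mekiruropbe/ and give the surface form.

megerorobbi

Rule 1 (intervocalic voicing): /k/ is a voiceless obstruent between vowels /e/ and /i/, so it voices to [g]. /mekiruropbe/ → megiruropbe.
Rule 2 (regressive voicing assimilation): /p/ precedes the voiced obstruent /b/, so it voices to [b] by assimilation. /megiruropbe/ → megirurobbe.
Rule 3 (intervocalic spirantization): no segment meets the environment; /megirurobbe/ is unchanged.
Rule 4 (pre-rhotic lowering): /i/ is a high vowel immediately before /r/, so it lowers to [e]. /u/ is a high vowel immediately before /r/, so it lowers to [o]. /megirurobbe/ → megerorobbe.
Rule 5 (final vowel raising): /e/ is a mid vowel in word-final position, so it raises to [i]. /megerorobbe/ → megerorobbi.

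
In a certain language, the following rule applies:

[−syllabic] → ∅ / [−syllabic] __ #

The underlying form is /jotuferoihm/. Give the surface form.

jotuferoih

/m/ is the second consonant of a word-final cluster /hm/, so it deletes.
Surface form: [jotuferoih].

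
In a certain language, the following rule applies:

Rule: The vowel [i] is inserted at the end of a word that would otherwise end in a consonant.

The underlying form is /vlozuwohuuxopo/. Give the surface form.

vlozuwohuuxopo

No segment of /vlozuwohuuxopo/ meets the structural description of the rule, so the form surfaces unchanged.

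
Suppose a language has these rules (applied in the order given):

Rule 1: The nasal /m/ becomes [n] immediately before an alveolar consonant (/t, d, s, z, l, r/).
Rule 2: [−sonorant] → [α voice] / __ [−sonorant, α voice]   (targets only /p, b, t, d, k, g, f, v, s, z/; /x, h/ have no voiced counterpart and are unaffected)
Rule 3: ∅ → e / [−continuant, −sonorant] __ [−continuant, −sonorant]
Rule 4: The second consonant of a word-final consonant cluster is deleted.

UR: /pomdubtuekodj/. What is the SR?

Rule 1 (nasal place assimilation): /m/ precedes the alveolar consonant /d/, so it assimilates in place to [n]. /pomdubtuekodj/ → pondubtuekodj.
Rule 2 (regressive voicing assimilation): /b/ precedes the voiceless obstruent /t/, so it devoices to [p] by assimilation. /pondubtuekodj/ → ponduptuekodj.
Rule 3 (stop-cluster e-epenthesis): /p/ and /t/ form a stop–stop cluster, so [e] is inserted between them. /ponduptuekodj/ → pondupetuekodj.
Rule 4 (final cluster simplification): /j/ is the second consonant of a word-final cluster /dj/, so it deletes. /pondupetuekodj/ → pondupetuekod.

pondupetuekod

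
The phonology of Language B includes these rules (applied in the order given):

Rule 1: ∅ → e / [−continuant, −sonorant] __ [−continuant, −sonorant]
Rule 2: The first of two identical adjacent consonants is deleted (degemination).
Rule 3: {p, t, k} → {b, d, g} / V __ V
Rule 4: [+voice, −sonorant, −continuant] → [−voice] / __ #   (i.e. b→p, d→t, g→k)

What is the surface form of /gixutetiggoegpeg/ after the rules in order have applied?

gixudedigegoegebek

Rule 1 (stop-cluster e-epenthesis): /g/ and /g/ form a stop–stop cluster, so [e] is inserted between them. /g/ and /p/ form a stop–stop cluster, so [e] is inserted between them. /gixutetiggoegpeg/ → gixutetigegoegepeg.
Rule 2 (degemination): no segment meets the environment; /gixutetigegoegepeg/ is unchanged.
Rule 3 (intervocalic voicing): /t/ is a voiceless stop between vowels /u/ and /e/, so it voices to [d]. /t/ is a voiceless stop between vowels /e/ and /i/, so it voices to [d]. /p/ is a voiceless stop between vowels /e/ and /e/, so it voices to [b]. /gixutetigegoegepeg/ → gixudedigegoegebeg.
Rule 4 (final devoicing): /g/ is a voiced stop in word-final position, so it devoices to [k]. /gixudedigegoegebeg/ → gixudedigegoegebek.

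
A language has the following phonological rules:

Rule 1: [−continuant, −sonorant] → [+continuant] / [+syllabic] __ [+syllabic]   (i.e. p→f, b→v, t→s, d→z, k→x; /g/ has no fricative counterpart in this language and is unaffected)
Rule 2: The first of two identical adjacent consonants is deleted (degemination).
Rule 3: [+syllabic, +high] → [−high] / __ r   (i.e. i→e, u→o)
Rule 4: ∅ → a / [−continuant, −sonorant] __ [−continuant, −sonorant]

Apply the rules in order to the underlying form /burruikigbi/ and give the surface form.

Rule 1 (intervocalic spirantization): /k/ is a stop between vowels /i/ and /i/, so it spirantizes to the fricative [x]. /burruikigbi/ → burruixigbi.
Rule 2 (degemination): /rr/ is a geminate; the first /r/ deletes. /burruixigbi/ → buruixigbi.
Rule 3 (pre-rhotic lowering): /u/ is a high vowel immediately before /r/, so it lowers to [o]. /buruixigbi/ → boruixigbi.
Rule 4 (stop-cluster a-epenthesis): /g/ and /b/ form a stop–stop cluster, so [a] is inserted between them. /boruixigbi/ → boruixigabi.

boruixigabi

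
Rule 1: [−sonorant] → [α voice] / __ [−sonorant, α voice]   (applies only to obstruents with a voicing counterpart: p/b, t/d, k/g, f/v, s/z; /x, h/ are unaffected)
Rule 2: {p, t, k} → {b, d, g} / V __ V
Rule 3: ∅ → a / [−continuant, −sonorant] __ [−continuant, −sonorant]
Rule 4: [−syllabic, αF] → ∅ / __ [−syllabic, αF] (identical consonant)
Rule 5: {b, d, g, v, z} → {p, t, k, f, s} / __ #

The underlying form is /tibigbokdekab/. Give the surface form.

Rule 1 (regressive voicing assimilation): /k/ precedes the voiced obstruent /d/, so it voices to [g] by assimilation. /tibigbokdekab/ → tibigbogdekab.
Rule 2 (intervocalic voicing): /k/ is a voiceless stop between vowels /e/ and /a/, so it voices to [g]. /tibigbogdekab/ → tibigbogdegab.
Rule 3 (stop-cluster a-epenthesis): /g/ and /b/ form a stop–stop cluster, so [a] is inserted between them. /g/ and /d/ form a stop–stop cluster, so [a] is inserted between them. /tibigbogdegab/ → tibigabogadegab.
Rule 4 (degemination): no segment meets the environment; /tibigabogadegab/ is unchanged.
Rule 5 (final devoicing): /b/ is a voiced obstruent in word-final position, so it devoices to [p]. /tibigabogadegab/ → tibigabogadegap.

tibigabogadegap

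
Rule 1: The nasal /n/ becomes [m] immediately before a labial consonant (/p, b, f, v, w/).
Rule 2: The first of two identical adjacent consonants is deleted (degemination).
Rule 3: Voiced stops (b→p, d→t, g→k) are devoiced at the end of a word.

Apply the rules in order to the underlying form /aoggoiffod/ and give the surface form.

Rule 1 (nasal place assimilation): no segment meets the environment; /aoggoiffod/ is unchanged.
Rule 2 (degemination): /gg/ is a geminate; the first /g/ deletes. /ff/ is a geminate; the first /f/ deletes. /aoggoiffod/ → aogoifod.
Rule 3 (final devoicing): /d/ is a voiced stop in word-final position, so it devoices to [t]. /aogoifod/ → aogoifot.

aogoifot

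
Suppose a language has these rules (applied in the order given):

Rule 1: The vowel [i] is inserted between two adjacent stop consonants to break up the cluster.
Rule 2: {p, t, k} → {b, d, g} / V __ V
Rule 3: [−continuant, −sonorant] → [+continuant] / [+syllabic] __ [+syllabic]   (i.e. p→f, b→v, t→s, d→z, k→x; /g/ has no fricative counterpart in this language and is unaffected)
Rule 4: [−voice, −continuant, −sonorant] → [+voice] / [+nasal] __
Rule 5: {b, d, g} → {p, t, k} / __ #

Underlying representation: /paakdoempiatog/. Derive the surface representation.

Rule 1 (stop-cluster i-epenthesis): /k/ and /d/ form a stop–stop cluster, so [i] is inserted between them. /paakdoempiatog/ → paakidoempiatog.
Rule 2 (intervocalic voicing): /k/ is a voiceless stop between vowels /a/ and /i/, so it voices to [g]. /t/ is a voiceless stop between vowels /a/ and /o/, so it voices to [d]. /paakidoempiatog/ → paagidoempiadog.
Rule 3 (intervocalic spirantization): /d/ is a stop between vowels /i/ and /o/, so it spirantizes to the fricative [z]. /d/ is a stop between vowels /a/ and /o/, so it spirantizes to the fricative [z]. /paagidoempiadog/ → paagizoempiazog.
Rule 4 (post-nasal voicing): /p/ is a voiceless stop immediately after the nasal /m/, so it voices to [b]. /paagizoempiazog/ → paagizoembiazog.
Rule 5 (final devoicing): /g/ is a voiced stop in word-final position, so it devoices to [k]. /paagizoembiazog/ → paagizoembiazok.

paagizoembiazok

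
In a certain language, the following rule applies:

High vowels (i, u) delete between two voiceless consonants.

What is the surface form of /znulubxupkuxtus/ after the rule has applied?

/u/ is a high vowel flanked by voiceless consonants /x/ and /p/, so it deletes.
/u/ is a high vowel flanked by voiceless consonants /k/ and /x/, so it deletes.
/u/ is a high vowel flanked by voiceless consonants /t/ and /s/, so it deletes.
The other instances of /u/ do not occur in the required environment and remain unchanged.
Surface form: [znulubxpkxts].

znulubxpkxts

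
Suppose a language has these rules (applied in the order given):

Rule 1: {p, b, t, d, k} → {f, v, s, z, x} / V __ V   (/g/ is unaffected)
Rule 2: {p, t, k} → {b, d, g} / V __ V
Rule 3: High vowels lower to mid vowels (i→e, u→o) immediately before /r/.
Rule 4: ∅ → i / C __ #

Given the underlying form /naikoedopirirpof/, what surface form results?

Rule 1 (intervocalic spirantization): /k/ is a stop between vowels /i/ and /o/, so it spirantizes to the fricative [x]. /d/ is a stop between vowels /e/ and /o/, so it spirantizes to the fricative [z]. /p/ is a stop between vowels /o/ and /i/, so it spirantizes to the fricative [f]. /naikoedopirirpof/ → naixoezofirirpof.
Rule 2 (intervocalic voicing): no segment meets the environment; /naixoezofirirpof/ is unchanged.
Rule 3 (pre-rhotic lowering): /i/ is a high vowel immediately before /r/, so it lowers to [e]. /i/ is a high vowel immediately before /r/, so it lowers to [e]. /naixoezofirirpof/ → naixoezofererpof.
Rule 4 (final i-epenthesis): the form ends in the consonant /f/, so [i] is inserted word-finally. /naixoezofererpof/ → naixoezofererpofi.

naixoezofererpofi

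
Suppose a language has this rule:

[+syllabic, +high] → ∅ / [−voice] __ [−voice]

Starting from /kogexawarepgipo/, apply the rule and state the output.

No segment of /kogexawarepgipo/ meets the structural description of the rule, so the form surfaces unchanged.

kogexawarepgipo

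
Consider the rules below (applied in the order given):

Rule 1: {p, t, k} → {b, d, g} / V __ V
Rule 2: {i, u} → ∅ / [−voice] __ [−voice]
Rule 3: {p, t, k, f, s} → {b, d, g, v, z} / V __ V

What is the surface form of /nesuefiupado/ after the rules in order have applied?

nezueviubado

Rule 1 (intervocalic voicing): /p/ is a voiceless stop between vowels /u/ and /a/, so it voices to [b]. /nesuefiupado/ → nesuefiubado.
Rule 2 (high vowel syncope): no segment meets the environment; /nesuefiubado/ is unchanged.
Rule 3 (intervocalic voicing): /s/ is a voiceless obstruent between vowels /e/ and /u/, so it voices to [z]. /f/ is a voiceless obstruent between vowels /e/ and /i/, so it voices to [v]. /nesuefiubado/ → nezueviubado.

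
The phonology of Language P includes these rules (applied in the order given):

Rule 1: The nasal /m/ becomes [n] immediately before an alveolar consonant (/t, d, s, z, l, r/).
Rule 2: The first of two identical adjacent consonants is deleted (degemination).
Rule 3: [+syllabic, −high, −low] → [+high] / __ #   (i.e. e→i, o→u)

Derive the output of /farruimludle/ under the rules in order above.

Rule 1 (nasal place assimilation): /m/ precedes the alveolar consonant /l/, so it assimilates in place to [n]. /farruimludle/ → farruinludle.
Rule 2 (degemination): /rr/ is a geminate; the first /r/ deletes. /farruinludle/ → faruinludle.
Rule 3 (final vowel raising): /e/ is a mid vowel in word-final position, so it raises to [i]. /faruinludle/ → faruinludli.

faruinludli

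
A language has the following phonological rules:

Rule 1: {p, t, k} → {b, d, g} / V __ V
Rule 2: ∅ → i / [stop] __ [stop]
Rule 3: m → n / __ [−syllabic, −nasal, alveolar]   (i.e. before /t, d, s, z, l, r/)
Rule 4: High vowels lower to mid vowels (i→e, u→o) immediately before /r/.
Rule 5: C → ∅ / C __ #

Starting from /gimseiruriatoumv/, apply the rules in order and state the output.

Rule 1 (intervocalic voicing): /t/ is a voiceless stop between vowels /a/ and /o/, so it voices to [d]. /gimseiruriatoumv/ → gimseiruriadoumv.
Rule 2 (stop-cluster i-epenthesis): no segment meets the environment; /gimseiruriadoumv/ is unchanged.
Rule 3 (nasal place assimilation): /m/ precedes the alveolar consonant /s/, so it assimilates in place to [n]. /gimseiruriadoumv/ → ginseiruriadoumv.
Rule 4 (pre-rhotic lowering): /i/ is a high vowel immediately before /r/, so it lowers to [e]. /u/ is a high vowel immediately before /r/, so it lowers to [o]. /ginseiruriadoumv/ → ginseeroriadoumv.
Rule 5 (final cluster simplification): /v/ is the second consonant of a word-final cluster /mv/, so it deletes. /ginseeroriadoumv/ → ginseeroriadoum.

ginseeroriadoum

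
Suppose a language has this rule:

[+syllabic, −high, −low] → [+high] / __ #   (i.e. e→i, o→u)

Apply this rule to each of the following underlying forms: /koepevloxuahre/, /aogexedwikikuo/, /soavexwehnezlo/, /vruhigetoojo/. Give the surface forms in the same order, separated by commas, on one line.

koepevloxuahri, aogexedwikikuu, soavexwehnezlu, vruhigetooju

/koepevloxuahre/: /e/ is a mid vowel in word-final position, so it raises to [i]. → [koepevloxuahri].
/aogexedwikikuo/: /o/ is a mid vowel in word-final position, so it raises to [u]. → [aogexedwikikuu].
/soavexwehnezlo/: /o/ is a mid vowel in word-final position, so it raises to [u]. → [soavexwehnezlu].
/vruhigetoojo/: /o/ is a mid vowel in word-final position, so it raises to [u]. → [vruhigetooju].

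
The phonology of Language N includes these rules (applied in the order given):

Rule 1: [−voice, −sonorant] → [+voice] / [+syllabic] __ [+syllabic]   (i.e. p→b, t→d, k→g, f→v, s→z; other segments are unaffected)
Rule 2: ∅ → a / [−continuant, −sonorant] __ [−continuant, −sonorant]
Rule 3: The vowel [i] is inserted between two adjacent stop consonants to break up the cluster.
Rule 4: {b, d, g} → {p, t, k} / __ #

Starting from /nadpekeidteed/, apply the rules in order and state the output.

nadapegeidateet

Rule 1 (intervocalic voicing): /k/ is a voiceless obstruent between vowels /e/ and /e/, so it voices to [g]. /nadpekeidteed/ → nadpegeidteed.
Rule 2 (stop-cluster a-epenthesis): /d/ and /p/ form a stop–stop cluster, so [a] is inserted between them. /d/ and /t/ form a stop–stop cluster, so [a] is inserted between them. /nadpegeidteed/ → nadapegeidateed.
Rule 3 (stop-cluster i-epenthesis): no segment meets the environment; /nadapegeidateed/ is unchanged.
Rule 4 (final devoicing): /d/ is a voiced stop in word-final position, so it devoices to [t]. /nadapegeidateed/ → nadapegeidateet.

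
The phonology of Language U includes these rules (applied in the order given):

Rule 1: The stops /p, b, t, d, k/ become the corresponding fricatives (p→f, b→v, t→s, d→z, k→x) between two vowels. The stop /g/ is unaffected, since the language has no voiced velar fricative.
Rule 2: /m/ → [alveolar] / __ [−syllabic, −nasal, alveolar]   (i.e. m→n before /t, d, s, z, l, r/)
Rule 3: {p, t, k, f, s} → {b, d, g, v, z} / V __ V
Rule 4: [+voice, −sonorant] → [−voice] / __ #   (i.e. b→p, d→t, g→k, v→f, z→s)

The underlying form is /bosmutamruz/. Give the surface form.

bosmuzanrus

Rule 1 (intervocalic spirantization): /t/ is a stop between vowels /u/ and /a/, so it spirantizes to the fricative [s]. /bosmutamruz/ → bosmusamruz.
Rule 2 (nasal place assimilation): /m/ precedes the alveolar consonant /r/, so it assimilates in place to [n]. /bosmusamruz/ → bosmusanruz.
Rule 3 (intervocalic voicing): /s/ is a voiceless obstruent between vowels /u/ and /a/, so it voices to [z]. /bosmusanruz/ → bosmuzanruz.
Rule 4 (final devoicing): /z/ is a voiced obstruent in word-final position, so it devoices to [s]. /bosmuzanruz/ → bosmuzanrus.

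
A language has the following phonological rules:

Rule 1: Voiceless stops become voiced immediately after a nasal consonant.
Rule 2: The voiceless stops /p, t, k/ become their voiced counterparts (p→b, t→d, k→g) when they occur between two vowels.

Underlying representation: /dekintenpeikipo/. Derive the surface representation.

Rule 1 (post-nasal voicing): /t/ is a voiceless stop immediately after the nasal /n/, so it voices to [d]. /p/ is a voiceless stop immediately after the nasal /n/, so it voices to [b]. /dekintenpeikipo/ → dekindenbeikipo.
Rule 2 (intervocalic voicing): /k/ is a voiceless stop between vowels /e/ and /i/, so it voices to [g]. /k/ is a voiceless stop between vowels /i/ and /i/, so it voices to [g]. /p/ is a voiceless stop between vowels /i/ and /o/, so it voices to [b]. /dekindenbeikipo/ → degindenbeigibo.

degindenbeigibo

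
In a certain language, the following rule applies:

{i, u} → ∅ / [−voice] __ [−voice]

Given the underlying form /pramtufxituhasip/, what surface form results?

pramtfxthasp

/u/ is a high vowel flanked by voiceless consonants /t/ and /f/, so it deletes.
/i/ is a high vowel flanked by voiceless consonants /x/ and /t/, so it deletes.
/u/ is a high vowel flanked by voiceless consonants /t/ and /h/, so it deletes.
/i/ is a high vowel flanked by voiceless consonants /s/ and /p/, so it deletes.
Surface form: [pramtfxthasp].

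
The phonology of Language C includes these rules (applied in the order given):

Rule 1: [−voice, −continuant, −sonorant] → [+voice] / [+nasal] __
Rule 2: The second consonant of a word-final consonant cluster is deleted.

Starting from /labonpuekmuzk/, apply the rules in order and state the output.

Rule 1 (post-nasal voicing): /p/ is a voiceless stop immediately after the nasal /n/, so it voices to [b]. /labonpuekmuzk/ → labonbuekmuzk.
Rule 2 (final cluster simplification): /k/ is the second consonant of a word-final cluster /zk/, so it deletes. /labonbuekmuzk/ → labonbuekmuz.

labonbuekmuz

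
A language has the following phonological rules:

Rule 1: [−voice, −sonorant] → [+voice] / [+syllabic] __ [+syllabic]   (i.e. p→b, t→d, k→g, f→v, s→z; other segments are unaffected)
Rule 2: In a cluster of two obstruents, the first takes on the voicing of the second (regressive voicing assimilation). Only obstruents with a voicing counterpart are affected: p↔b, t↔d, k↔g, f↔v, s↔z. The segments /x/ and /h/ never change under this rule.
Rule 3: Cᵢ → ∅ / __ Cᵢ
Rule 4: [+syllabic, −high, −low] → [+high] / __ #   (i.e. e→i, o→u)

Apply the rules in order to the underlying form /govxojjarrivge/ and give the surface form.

Rule 1 (intervocalic voicing): no segment meets the environment; /govxojjarrivge/ is unchanged.
Rule 2 (regressive voicing assimilation): /v/ precedes the voiceless obstruent /x/, so it devoices to [f] by assimilation. /govxojjarrivge/ → gofxojjarrivge.
Rule 3 (degemination): /jj/ is a geminate; the first /j/ deletes. /rr/ is a geminate; the first /r/ deletes. /gofxojjarrivge/ → gofxojarivge.
Rule 4 (final vowel raising): /e/ is a mid vowel in word-final position, so it raises to [i]. /gofxojarivge/ → gofxojarivgi.

gofxojarivgi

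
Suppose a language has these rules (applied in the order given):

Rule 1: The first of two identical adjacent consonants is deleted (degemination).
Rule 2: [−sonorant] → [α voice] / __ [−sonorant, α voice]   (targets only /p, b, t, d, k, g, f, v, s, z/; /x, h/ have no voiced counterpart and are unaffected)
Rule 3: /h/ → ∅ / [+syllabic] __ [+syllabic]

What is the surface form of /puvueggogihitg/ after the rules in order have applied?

Rule 1 (degemination): /gg/ is a geminate; the first /g/ deletes. /puvueggogihitg/ → puvuegogihitg.
Rule 2 (regressive voicing assimilation): /t/ precedes the voiced obstruent /g/, so it voices to [d] by assimilation. /puvuegogihitg/ → puvuegogihidg.
Rule 3 (intervocalic h-deletion): /h/ occurs between vowels /i/ and /i/, so it deletes. /puvuegogihidg/ → puvuegogiidg.

puvuegogiidg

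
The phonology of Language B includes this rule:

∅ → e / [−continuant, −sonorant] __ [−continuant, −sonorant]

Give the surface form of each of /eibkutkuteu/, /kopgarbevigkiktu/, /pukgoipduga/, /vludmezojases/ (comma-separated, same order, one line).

/eibkutkuteu/: /b/ and /k/ form a stop–stop cluster, so [e] is inserted between them. /t/ and /k/ form a stop–stop cluster, so [e] is inserted between them. → [eibekutekuteu].
/kopgarbevigkiktu/: /p/ and /g/ form a stop–stop cluster, so [e] is inserted between them. /g/ and /k/ form a stop–stop cluster, so [e] is inserted between them. /k/ and /t/ form a stop–stop cluster, so [e] is inserted between them. → [kopegarbevigekiketu].
/pukgoipduga/: /k/ and /g/ form a stop–stop cluster, so [e] is inserted between them. /p/ and /d/ form a stop–stop cluster, so [e] is inserted between them. → [pukegoipeduga].
/vludmezojases/: the rule's environment is not met; surfaces unchanged as [vludmezojases].

eibekutekuteu, kopegarbevigekiketu, pukegoipeduga, vludmezojases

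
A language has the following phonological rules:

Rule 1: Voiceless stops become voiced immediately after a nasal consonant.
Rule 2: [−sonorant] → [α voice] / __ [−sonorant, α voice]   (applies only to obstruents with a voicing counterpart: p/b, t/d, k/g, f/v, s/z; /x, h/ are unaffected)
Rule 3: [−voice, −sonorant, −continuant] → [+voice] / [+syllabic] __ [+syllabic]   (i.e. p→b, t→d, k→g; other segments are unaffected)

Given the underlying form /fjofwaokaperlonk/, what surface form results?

Rule 1 (post-nasal voicing): /k/ is a voiceless stop immediately after the nasal /n/, so it voices to [g]. /fjofwaokaperlonk/ → fjofwaokaperlong.
Rule 2 (regressive voicing assimilation): no segment meets the environment; /fjofwaokaperlong/ is unchanged.
Rule 3 (intervocalic voicing): /k/ is a voiceless stop between vowels /o/ and /a/, so it voices to [g]. /p/ is a voiceless stop between vowels /a/ and /e/, so it voices to [b]. /fjofwaokaperlong/ → fjofwaogaberlong.

fjofwaogaberlong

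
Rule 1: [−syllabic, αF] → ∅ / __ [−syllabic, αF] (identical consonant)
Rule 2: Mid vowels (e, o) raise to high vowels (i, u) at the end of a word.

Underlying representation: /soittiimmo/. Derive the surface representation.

Rule 1 (degemination): /tt/ is a geminate; the first /t/ deletes. /mm/ is a geminate; the first /m/ deletes. /soittiimmo/ → soitiimo.
Rule 2 (final vowel raising): /o/ is a mid vowel in word-final position, so it raises to [u]. /soitiimo/ → soitiimu.

soitiimu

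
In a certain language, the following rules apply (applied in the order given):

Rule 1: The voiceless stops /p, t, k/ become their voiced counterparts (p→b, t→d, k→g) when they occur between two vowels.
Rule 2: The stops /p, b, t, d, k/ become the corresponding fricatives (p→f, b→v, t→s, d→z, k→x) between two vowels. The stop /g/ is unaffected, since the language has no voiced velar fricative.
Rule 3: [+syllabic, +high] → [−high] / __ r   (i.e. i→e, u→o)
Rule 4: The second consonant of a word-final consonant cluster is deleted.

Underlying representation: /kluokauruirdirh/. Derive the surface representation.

kluogaoruerder

Rule 1 (intervocalic voicing): /k/ is a voiceless stop between vowels /o/ and /a/, so it voices to [g]. /kluokauruirdirh/ → kluogauruirdirh.
Rule 2 (intervocalic spirantization): no segment meets the environment; /kluogauruirdirh/ is unchanged.
Rule 3 (pre-rhotic lowering): /u/ is a high vowel immediately before /r/, so it lowers to [o]. /i/ is a high vowel immediately before /r/, so it lowers to [e]. /i/ is a high vowel immediately before /r/, so it lowers to [e]. /kluogauruirdirh/ → kluogaoruerderh.
Rule 4 (final cluster simplification): /h/ is the second consonant of a word-final cluster /rh/, so it deletes. /kluogaoruerderh/ → kluogaoruerder.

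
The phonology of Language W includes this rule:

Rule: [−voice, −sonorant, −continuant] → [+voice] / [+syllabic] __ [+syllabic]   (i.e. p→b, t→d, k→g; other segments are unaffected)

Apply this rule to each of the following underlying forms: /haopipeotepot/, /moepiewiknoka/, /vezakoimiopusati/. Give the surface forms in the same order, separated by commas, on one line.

/haopipeotepot/: /p/ is a voiceless stop between vowels /o/ and /i/, so it voices to [b]. /p/ is a voiceless stop between vowels /i/ and /e/, so it voices to [b]. /t/ is a voiceless stop between vowels /o/ and /e/, so it voices to [d]. /p/ is a voiceless stop between vowels /e/ and /o/, so it voices to [b]. → [haobibeodebot].
/moepiewiknoka/: /p/ is a voiceless stop between vowels /e/ and /i/, so it voices to [b]. /k/ is a voiceless stop between vowels /o/ and /a/, so it voices to [g]. → [moebiewiknoga].
/vezakoimiopusati/: /k/ is a voiceless stop between vowels /a/ and /o/, so it voices to [g]. /p/ is a voiceless stop between vowels /o/ and /u/, so it voices to [b]. /t/ is a voiceless stop between vowels /a/ and /i/, so it voices to [d]. → [vezagoimiobusadi].

haobibeodebot, moebiewiknoga, vezagoimiobusadi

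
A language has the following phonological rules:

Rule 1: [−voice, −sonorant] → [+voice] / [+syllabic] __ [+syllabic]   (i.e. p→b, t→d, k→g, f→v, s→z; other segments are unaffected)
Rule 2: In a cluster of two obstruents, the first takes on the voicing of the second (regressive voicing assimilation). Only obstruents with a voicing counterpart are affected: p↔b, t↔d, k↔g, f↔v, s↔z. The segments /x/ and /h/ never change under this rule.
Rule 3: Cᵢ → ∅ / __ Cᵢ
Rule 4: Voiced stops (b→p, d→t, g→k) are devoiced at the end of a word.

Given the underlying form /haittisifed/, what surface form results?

Rule 1 (intervocalic voicing): /s/ is a voiceless obstruent between vowels /i/ and /i/, so it voices to [z]. /f/ is a voiceless obstruent between vowels /i/ and /e/, so it voices to [v]. /haittisifed/ → haittizived.
Rule 2 (regressive voicing assimilation): no segment meets the environment; /haittizived/ is unchanged.
Rule 3 (degemination): /tt/ is a geminate; the first /t/ deletes. /haittizived/ → haitizived.
Rule 4 (final devoicing): /d/ is a voiced stop in word-final position, so it devoices to [t]. /haitizived/ → haitizivet.

haitizivet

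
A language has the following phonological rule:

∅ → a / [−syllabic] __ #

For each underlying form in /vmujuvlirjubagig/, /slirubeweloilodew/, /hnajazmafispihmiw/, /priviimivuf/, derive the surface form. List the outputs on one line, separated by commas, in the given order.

vmujuvlirjubagiga, slirubeweloilodewa, hnajazmafispihmiwa, priviimivufa

/vmujuvlirjubagig/: the form ends in the consonant /g/, so [a] is inserted word-finally. → [vmujuvlirjubagiga].
/slirubeweloilodew/: the form ends in the consonant /w/, so [a] is inserted word-finally. → [slirubeweloilodewa].
/hnajazmafispihmiw/: the form ends in the consonant /w/, so [a] is inserted word-finally. → [hnajazmafispihmiwa].
/priviimivuf/: the form ends in the consonant /f/, so [a] is inserted word-finally. → [priviimivufa].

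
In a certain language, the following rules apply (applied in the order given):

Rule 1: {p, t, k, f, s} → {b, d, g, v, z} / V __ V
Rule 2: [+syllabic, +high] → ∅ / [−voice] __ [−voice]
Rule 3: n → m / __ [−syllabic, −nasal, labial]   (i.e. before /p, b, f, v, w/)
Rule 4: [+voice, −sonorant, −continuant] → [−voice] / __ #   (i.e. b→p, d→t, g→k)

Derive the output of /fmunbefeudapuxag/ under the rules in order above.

Rule 1 (intervocalic voicing): /f/ is a voiceless obstruent between vowels /e/ and /e/, so it voices to [v]. /p/ is a voiceless obstruent between vowels /a/ and /u/, so it voices to [b]. /fmunbefeudapuxag/ → fmunbeveudabuxag.
Rule 2 (high vowel syncope): no segment meets the environment; /fmunbeveudabuxag/ is unchanged.
Rule 3 (nasal place assimilation): /n/ precedes the labial consonant /b/, so it assimilates in place to [m]. /fmunbeveudabuxag/ → fmumbeveudabuxag.
Rule 4 (final devoicing): /g/ is a voiced stop in word-final position, so it devoices to [k]. /fmumbeveudabuxag/ → fmumbeveudabuxak.

fmumbeveudabuxak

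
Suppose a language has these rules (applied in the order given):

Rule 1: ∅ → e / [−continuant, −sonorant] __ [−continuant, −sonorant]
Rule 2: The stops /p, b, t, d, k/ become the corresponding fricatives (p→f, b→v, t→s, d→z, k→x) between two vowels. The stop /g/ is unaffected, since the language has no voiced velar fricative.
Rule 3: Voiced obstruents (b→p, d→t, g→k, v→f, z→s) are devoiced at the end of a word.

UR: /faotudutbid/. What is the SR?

faosuzusevit

Rule 1 (stop-cluster e-epenthesis): /t/ and /b/ form a stop–stop cluster, so [e] is inserted between them. /faotudutbid/ → faotudutebid.
Rule 2 (intervocalic spirantization): /t/ is a stop between vowels /o/ and /u/, so it spirantizes to the fricative [s]. /d/ is a stop between vowels /u/ and /u/, so it spirantizes to the fricative [z]. /t/ is a stop between vowels /u/ and /e/, so it spirantizes to the fricative [s]. /b/ is a stop between vowels /e/ and /i/, so it spirantizes to the fricative [v]. /faotudutebid/ → faosuzusevid.
Rule 3 (final devoicing): /d/ is a voiced obstruent in word-final position, so it devoices to [t]. /faosuzusevid/ → faosuzusevit.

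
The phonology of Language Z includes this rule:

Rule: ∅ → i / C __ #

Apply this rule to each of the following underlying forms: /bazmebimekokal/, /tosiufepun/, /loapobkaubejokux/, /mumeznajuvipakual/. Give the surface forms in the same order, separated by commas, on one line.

bazmebimekokali, tosiufepuni, loapobkaubejokuxi, mumeznajuvipakuali

/bazmebimekokal/: the form ends in the consonant /l/, so [i] is inserted word-finally. → [bazmebimekokali].
/tosiufepun/: the form ends in the consonant /n/, so [i] is inserted word-finally. → [tosiufepuni].
/loapobkaubejokux/: the form ends in the consonant /x/, so [i] is inserted word-finally. → [loapobkaubejokuxi].
/mumeznajuvipakual/: the form ends in the consonant /l/, so [i] is inserted word-finally. → [mumeznajuvipakuali].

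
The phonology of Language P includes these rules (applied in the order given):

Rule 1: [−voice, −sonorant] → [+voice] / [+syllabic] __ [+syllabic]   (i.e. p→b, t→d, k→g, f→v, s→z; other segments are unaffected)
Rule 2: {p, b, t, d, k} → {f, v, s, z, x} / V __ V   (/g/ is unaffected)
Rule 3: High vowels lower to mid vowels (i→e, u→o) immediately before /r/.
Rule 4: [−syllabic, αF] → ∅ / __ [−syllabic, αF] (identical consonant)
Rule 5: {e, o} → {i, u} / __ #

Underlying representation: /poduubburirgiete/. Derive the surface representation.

pozuuborergiezi

Rule 1 (intervocalic voicing): /t/ is a voiceless obstruent between vowels /e/ and /e/, so it voices to [d]. /poduubburirgiete/ → poduubburirgiede.
Rule 2 (intervocalic spirantization): /d/ is a stop between vowels /o/ and /u/, so it spirantizes to the fricative [z]. /d/ is a stop between vowels /e/ and /e/, so it spirantizes to the fricative [z]. /poduubburirgiede/ → pozuubburirgieze.
Rule 3 (pre-rhotic lowering): /u/ is a high vowel immediately before /r/, so it lowers to [o]. /i/ is a high vowel immediately before /r/, so it lowers to [e]. /pozuubburirgieze/ → pozuubborergieze.
Rule 4 (degemination): /bb/ is a geminate; the first /b/ deletes. /pozuubborergieze/ → pozuuborergieze.
Rule 5 (final vowel raising): /e/ is a mid vowel in word-final position, so it raises to [i]. /pozuuborergieze/ → pozuuborergiezi.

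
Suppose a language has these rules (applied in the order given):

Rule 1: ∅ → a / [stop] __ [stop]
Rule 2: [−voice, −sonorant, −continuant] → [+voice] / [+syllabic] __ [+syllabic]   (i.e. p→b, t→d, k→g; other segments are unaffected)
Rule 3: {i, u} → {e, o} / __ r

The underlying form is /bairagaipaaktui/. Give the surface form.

baeragaibaagadui

Rule 1 (stop-cluster a-epenthesis): /k/ and /t/ form a stop–stop cluster, so [a] is inserted between them. /bairagaipaaktui/ → bairagaipaakatui.
Rule 2 (intervocalic voicing): /p/ is a voiceless stop between vowels /i/ and /a/, so it voices to [b]. /k/ is a voiceless stop between vowels /a/ and /a/, so it voices to [g]. /t/ is a voiceless stop between vowels /a/ and /u/, so it voices to [d]. /bairagaipaakatui/ → bairagaibaagadui.
Rule 3 (pre-rhotic lowering): /i/ is a high vowel immediately before /r/, so it lowers to [e]. /bairagaibaagadui/ → baeragaibaagadui.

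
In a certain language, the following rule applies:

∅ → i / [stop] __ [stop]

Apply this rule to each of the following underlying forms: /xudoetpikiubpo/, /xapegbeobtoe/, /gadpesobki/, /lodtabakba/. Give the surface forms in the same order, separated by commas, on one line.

xudoetipikiubipo, xapegibeobitoe, gadipesobiki, loditabakiba

/xudoetpikiubpo/: /t/ and /p/ form a stop–stop cluster, so [i] is inserted between them. /b/ and /p/ form a stop–stop cluster, so [i] is inserted between them. → [xudoetipikiubipo].
/xapegbeobtoe/: /g/ and /b/ form a stop–stop cluster, so [i] is inserted between them. /b/ and /t/ form a stop–stop cluster, so [i] is inserted between them. → [xapegibeobitoe].
/gadpesobki/: /d/ and /p/ form a stop–stop cluster, so [i] is inserted between them. /b/ and /k/ form a stop–stop cluster, so [i] is inserted between them. → [gadipesobiki].
/lodtabakba/: /d/ and /t/ form a stop–stop cluster, so [i] is inserted between them. /k/ and /b/ form a stop–stop cluster, so [i] is inserted between them. → [loditabakiba].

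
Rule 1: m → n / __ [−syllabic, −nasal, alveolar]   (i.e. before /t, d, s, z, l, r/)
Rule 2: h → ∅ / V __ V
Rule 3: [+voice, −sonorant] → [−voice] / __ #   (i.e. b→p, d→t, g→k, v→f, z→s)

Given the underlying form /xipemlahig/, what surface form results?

Rule 1 (nasal place assimilation): /m/ precedes the alveolar consonant /l/, so it assimilates in place to [n]. /xipemlahig/ → xipenlahig.
Rule 2 (intervocalic h-deletion): /h/ occurs between vowels /a/ and /i/, so it deletes. /xipenlahig/ → xipenlaig.
Rule 3 (final devoicing): /g/ is a voiced obstruent in word-final position, so it devoices to [k]. /xipenlaig/ → xipenlaik.

xipenlaik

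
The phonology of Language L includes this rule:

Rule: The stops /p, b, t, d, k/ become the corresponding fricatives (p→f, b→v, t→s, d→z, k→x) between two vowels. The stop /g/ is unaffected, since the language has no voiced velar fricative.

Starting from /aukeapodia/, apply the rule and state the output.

/k/ is a stop between vowels /u/ and /e/, so it spirantizes to the fricative [x].
/p/ is a stop between vowels /a/ and /o/, so it spirantizes to the fricative [f].
/d/ is a stop between vowels /o/ and /i/, so it spirantizes to the fricative [z].
Surface form: [auxeafozia].

auxeafozia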